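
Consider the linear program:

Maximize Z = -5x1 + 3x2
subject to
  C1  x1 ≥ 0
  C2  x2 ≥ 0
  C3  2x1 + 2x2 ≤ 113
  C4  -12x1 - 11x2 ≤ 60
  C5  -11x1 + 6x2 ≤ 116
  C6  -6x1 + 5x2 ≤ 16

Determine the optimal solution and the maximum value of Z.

x1 = 0, x2 = 16/5, maximum Z = 48/5

Vertices and Z = -5x1 + 3x2:
  (0, 0) → Z = 0
  (0, 16/5) → Z = 48/5
  (113/2, 0) → Z = -565/2
  (533/22, 355/11) → Z = -535/22

The binding constraints are x1 = 0 and -6x1 + 5x2 = 16.
Solving simultaneously gives x1 = 0, x2 = 16/5.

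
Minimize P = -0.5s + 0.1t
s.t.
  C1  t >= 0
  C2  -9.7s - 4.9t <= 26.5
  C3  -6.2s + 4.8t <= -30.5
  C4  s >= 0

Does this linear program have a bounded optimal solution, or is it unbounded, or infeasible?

unbounded

From the feasible point (305/62, 0), moving in the direction (4.8, 6.2) keeps every constraint satisfied while P decreases without bound.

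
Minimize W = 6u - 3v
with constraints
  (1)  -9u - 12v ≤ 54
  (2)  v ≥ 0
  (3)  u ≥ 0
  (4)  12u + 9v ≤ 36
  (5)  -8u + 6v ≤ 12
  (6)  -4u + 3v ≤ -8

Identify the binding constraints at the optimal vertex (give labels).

Feasible corners and W = 6u - 3v:
  (3, 0) → W = 18
  (2, 0) → W = 12
  (5/2, 2/3) → W = 13

The minimum is at (2, 0). Substituting into each constraint, equality holds for (2) and (6); the remaining constraints have slack.

(2) and (6)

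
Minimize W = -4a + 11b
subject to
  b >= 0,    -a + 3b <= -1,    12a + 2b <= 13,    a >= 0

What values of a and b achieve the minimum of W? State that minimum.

The optimum lies where b = 0 and 12a + 2b = 13.
Solving simultaneously gives a = 13/12, b = 0.

a = 13/12, b = 0, minimum W = -13/3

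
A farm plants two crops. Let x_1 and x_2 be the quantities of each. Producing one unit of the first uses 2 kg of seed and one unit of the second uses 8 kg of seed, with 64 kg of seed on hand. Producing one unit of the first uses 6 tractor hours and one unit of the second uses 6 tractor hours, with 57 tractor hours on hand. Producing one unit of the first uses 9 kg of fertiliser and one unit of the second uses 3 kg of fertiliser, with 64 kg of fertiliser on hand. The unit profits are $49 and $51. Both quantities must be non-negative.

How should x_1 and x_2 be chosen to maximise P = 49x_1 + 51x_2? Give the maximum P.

Extreme points and P = 49x_1 + 51x_2:
  (0, 0) → P = 0
  (0, 8) → P = 408
  (64/9, 0) → P = 3136/9
  (2, 15/2) → P = 961/2
  (71/12, 43/12) → P = 1418/3

The optimum lies where 2x_1 + 8x_2 = 64 and 6x_1 + 6x_2 = 57.
Solving simultaneously gives x_1 = 2, x_2 = 15/2.

x_1 = 2, x_2 = 15/2, maximum P = 961/2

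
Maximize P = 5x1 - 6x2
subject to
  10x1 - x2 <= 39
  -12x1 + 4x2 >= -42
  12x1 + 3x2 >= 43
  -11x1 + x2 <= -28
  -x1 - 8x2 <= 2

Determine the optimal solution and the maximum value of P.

x1 = 149/42, x2 = 1/7, maximum P = 709/42

The feasible region is unbounded (it extends along (1, 11), (1, 10)), but P strictly decreases along every unbounded feasible direction, so there is no improving ray and the maximum is attained at a vertex.

At the optimal vertex, -12x1 + 4x2 = -42 and 12x1 + 3x2 = 43.
Solving simultaneously gives x1 = 149/42, x2 = 1/7.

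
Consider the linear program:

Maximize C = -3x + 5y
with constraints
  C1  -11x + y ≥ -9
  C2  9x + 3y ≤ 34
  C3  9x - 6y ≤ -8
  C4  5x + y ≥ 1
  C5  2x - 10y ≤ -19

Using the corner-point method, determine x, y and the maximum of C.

Feasible corners and C = -3x + 5y:
  (61/42, 293/42) → C = 641/21
  (62/57, 169/57) → C = 659/57
  (-31/6, 161/6) → C = 449/3
  (17/39, 155/78) → C = 673/78
  (-9/52, 97/52) → C = 128/13

The binding constraints are 9x + 3y = 34 and 5x + y = 1.
Solving simultaneously gives x = -31/6, y = 161/6.

x = -31/6, y = 161/6, maximum C = 449/3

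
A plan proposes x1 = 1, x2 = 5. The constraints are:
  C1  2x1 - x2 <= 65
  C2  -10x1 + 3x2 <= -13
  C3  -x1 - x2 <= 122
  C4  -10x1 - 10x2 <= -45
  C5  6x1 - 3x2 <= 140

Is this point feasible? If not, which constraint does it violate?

Constraint C2: -10x1 + 3x2 = 5, which is not ≤ -13. All other constraints are satisfied.

not feasible — violates C2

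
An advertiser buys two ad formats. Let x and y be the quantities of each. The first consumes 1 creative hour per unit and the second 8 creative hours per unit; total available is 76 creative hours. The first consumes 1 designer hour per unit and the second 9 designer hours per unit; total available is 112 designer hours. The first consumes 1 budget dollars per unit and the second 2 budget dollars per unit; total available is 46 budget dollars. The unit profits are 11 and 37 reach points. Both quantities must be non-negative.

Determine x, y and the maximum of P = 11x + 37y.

Feasible corners and P = 11x + 37y:
  (0, 0) → P = 0
  (0, 19/2) → P = 703/2
  (46, 0) → P = 506
  (36, 5) → P = 581

x = 36, y = 5, maximum P = 581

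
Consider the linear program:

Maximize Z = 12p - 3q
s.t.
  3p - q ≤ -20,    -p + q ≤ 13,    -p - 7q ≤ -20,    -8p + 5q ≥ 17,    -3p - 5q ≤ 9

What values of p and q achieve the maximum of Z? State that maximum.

p = -7/2, q = 19/2, maximum Z = -141/2

Feasible corners and Z = 12p - 3q:
  (-7/2, 19/2) → Z = -141/2
  (-60/11, 40/11) → Z = -840/11
  (-71/8, 33/8) → Z = -951/8

The binding constraints are 3p - q = -20 and -p + q = 13.
Solving simultaneously gives p = -7/2, q = 19/2.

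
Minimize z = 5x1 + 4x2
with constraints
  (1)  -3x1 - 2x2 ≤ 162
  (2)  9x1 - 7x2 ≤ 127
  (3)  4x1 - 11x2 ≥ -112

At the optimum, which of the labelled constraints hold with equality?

(1) and (2)

Feasible corners and z = 5x1 + 4x2:
  (-880/39, -613/13) → z = -11756/39
  (-2006/41, -312/41) → z = -11278/41
  (2181/71, 1516/71) → z = 239

The minimum is at (-880/39, -613/13). Substituting into each constraint, equality holds for (1) and (2); the remaining constraints have slack.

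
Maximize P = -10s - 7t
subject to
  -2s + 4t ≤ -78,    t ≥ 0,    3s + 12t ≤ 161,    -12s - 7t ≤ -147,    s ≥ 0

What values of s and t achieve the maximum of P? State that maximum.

s = 39, t = 0, maximum P = -390

At the optimal vertex, -2s + 4t = -78 and t = 0.
Solving simultaneously gives s = 39, t = 0.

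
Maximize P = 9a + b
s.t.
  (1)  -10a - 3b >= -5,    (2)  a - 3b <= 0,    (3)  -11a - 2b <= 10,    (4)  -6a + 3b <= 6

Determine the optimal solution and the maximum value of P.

a = 5/11, b = 5/33, maximum P = 140/33

At the optimal vertex, -10a - 3b = -5 and a - 3b = 0.
Solving simultaneously gives a = 5/11, b = 5/33.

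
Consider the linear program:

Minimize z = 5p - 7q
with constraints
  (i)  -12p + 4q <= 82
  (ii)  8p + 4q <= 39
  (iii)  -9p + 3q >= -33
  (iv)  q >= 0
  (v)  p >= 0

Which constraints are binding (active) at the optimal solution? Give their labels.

(ii) and (v)

Corner points and z = 5p - 7q:
  (83/20, 29/20) → z = 53/5
  (0, 39/4) → z = -273/4
  (11/3, 0) → z = 55/3
  (0, 0) → z = 0

The minimum is at (0, 39/4). Substituting into each constraint, equality holds for (ii) and (v); the remaining constraints have slack.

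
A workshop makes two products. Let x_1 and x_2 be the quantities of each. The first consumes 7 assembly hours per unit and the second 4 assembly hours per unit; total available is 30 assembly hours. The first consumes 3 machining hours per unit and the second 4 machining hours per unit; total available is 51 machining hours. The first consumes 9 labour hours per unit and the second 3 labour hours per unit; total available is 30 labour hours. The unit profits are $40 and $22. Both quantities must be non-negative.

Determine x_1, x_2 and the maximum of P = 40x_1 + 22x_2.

Vertices and P = 40x_1 + 22x_2:
  (0, 0) → P = 0
  (0, 15/2) → P = 165
  (10/3, 0) → P = 400/3
  (2, 4) → P = 168

The optimum lies where 7x_1 + 4x_2 = 30 and 9x_1 + 3x_2 = 30.
Solving simultaneously gives x_1 = 2, x_2 = 4.

x_1 = 2, x_2 = 4, maximum P = 168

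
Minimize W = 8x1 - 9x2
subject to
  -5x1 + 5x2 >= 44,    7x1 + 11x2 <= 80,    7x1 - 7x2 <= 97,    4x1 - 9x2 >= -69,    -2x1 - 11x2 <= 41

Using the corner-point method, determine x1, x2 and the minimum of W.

x1 = -564/31, x2 = -13/31, minimum W = -4395/31

Corner points and W = 8x1 - 9x2:
  (-51/25, 169/25) → W = -1929/25
  (-53/5, -9/5) → W = -343/5
  (-564/31, -13/31) → W = -4395/31

The binding constraints are 4x1 - 9x2 = -69 and -2x1 - 11x2 = 41.
Solving simultaneously gives x1 = -564/31, x2 = -13/31.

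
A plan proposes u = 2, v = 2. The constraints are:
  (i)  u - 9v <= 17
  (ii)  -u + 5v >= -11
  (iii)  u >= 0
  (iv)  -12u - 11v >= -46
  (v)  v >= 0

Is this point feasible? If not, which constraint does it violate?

(i): -16 ≤ 17 ✓
(ii): 8 ≥ -11 ✓
(iii): 2 ≥ 0 ✓
(iv): -46 ≥ -46 ✓
(v): 2 ≥ 0 ✓

feasible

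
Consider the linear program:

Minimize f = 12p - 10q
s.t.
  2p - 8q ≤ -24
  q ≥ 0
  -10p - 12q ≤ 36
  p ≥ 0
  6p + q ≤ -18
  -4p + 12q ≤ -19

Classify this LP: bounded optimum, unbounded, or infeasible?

infeasible

The boundaries 2p - 8q = -24 and -4p + 12q = -19 meet at (55, 67/4), but that point violates 6p + q ≤ -18. Every candidate vertex is excluded by some other constraint, so the feasible region is empty.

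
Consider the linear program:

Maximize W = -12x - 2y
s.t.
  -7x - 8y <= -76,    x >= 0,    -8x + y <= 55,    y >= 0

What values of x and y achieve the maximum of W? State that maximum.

Feasible corners and W = -12x - 2y:
  (0, 19/2) → W = -19
  (76/7, 0) → W = -912/7
  (0, 55) → W = -110
The feasible region is unbounded (it extends along (1, 8), (1, 0)), but W strictly decreases along every unbounded feasible direction, so there is no improving ray and the maximum is attained at a vertex.

The binding constraints are -7x - 8y = -76 and x = 0.
Solving simultaneously gives x = 0, y = 19/2.

x = 0, y = 19/2, maximum W = -19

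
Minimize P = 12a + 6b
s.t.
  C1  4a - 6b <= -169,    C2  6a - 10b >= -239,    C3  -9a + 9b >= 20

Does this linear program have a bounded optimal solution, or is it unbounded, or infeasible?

unbounded

From the feasible point (-64, -29/2), moving in the direction (-10, -6) keeps every constraint satisfied while P decreases without bound.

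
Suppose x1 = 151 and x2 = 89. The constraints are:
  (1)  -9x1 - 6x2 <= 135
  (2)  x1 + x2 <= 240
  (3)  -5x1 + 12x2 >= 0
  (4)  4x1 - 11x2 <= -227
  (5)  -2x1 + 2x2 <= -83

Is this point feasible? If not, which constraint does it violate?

feasible

(1): -1893 ≤ 135 ✓
(2): 240 ≤ 240 ✓
(3): 313 ≥ 0 ✓
(4): -375 ≤ -227 ✓
(5): -124 ≤ -83 ✓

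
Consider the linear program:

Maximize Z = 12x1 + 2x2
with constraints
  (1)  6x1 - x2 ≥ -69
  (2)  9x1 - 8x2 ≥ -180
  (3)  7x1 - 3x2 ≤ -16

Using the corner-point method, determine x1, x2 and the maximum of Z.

Corner points and Z = 12x1 + 2x2:
  (-124/13, 153/13) → Z = -1182/13
  (-191/11, -387/11) → Z = -3066/11
  (412/29, 1116/29) → Z = 7176/29

The binding constraints are 9x1 - 8x2 = -180 and 7x1 - 3x2 = -16.
Solving simultaneously gives x1 = 412/29, x2 = 1116/29.

x1 = 412/29, x2 = 1116/29, maximum Z = 7176/29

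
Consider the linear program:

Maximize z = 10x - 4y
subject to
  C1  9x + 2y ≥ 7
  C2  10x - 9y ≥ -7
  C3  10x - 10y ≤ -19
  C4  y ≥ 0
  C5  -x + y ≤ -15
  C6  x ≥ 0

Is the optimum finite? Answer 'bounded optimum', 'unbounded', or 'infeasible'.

Constraints 10x - 10y ≤ -19 and -x + y ≤ -15 have parallel boundaries but demand opposite sides — no point can satisfy both, so the region is empty.

infeasible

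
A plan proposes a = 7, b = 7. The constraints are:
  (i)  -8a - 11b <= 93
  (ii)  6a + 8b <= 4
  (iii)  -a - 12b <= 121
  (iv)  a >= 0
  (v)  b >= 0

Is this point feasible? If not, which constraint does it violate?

not feasible — violates (ii)

Constraint (ii): 6a + 8b = 98, which is not ≤ 4. All other constraints are satisfied.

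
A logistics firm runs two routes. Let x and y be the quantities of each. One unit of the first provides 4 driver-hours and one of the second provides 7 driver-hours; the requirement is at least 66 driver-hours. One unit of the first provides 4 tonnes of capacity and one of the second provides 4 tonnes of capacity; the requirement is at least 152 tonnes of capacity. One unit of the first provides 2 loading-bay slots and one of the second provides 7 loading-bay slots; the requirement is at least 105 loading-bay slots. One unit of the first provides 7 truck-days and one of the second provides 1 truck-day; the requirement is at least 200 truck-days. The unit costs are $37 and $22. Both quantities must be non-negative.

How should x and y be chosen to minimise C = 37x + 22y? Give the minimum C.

The feasible region is unbounded (it extends along (0, 1), (1, 0)), but C strictly increases along every unbounded feasible direction, so there is no improving ray and the minimum is attained at a vertex.

At the optimal vertex, 4x + 4y = 152 and 7x + y = 200.
Solving simultaneously gives x = 27, y = 11.

x = 27, y = 11, minimum C = 1241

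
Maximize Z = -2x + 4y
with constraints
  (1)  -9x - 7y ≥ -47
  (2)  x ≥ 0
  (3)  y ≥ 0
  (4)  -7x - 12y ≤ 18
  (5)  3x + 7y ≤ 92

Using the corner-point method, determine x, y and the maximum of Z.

x = 0, y = 47/7, maximum Z = 188/7

Vertices and Z = -2x + 4y:
  (0, 47/7) → Z = 188/7
  (47/9, 0) → Z = -94/9
  (0, 0) → Z = 0

The binding constraints are -9x - 7y = -47 and x = 0.
Solving simultaneously gives x = 0, y = 47/7.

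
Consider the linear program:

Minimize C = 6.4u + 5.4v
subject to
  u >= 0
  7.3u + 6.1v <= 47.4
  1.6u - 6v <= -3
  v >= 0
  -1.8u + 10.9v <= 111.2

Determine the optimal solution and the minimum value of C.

u = 0, v = 0.5, minimum C = 2.7

Corner points and C = 6.4u + 5.4v:
  (0, 474/61) → C = 12798/305
  (0, 1/2) → C = 27/10
  (13305/2678, 4887/2678) → C = 557709/13390

The optimum lies where u = 0 and 1.6u - 6v = -3.
Solving simultaneously gives u = 0, v = 1/2.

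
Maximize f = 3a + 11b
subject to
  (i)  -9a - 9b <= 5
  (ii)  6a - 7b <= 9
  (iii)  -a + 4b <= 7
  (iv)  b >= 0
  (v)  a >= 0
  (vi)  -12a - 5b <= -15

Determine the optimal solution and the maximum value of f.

Extreme points and f = 3a + 11b:
  (5, 3) → f = 48
  (3/2, 0) → f = 9/2
  (25/53, 99/53) → f = 1164/53
  (5/4, 0) → f = 15/4

The binding constraints are 6a - 7b = 9 and -a + 4b = 7.
Solving simultaneously gives a = 5, b = 3.

a = 5, b = 3, maximum f = 48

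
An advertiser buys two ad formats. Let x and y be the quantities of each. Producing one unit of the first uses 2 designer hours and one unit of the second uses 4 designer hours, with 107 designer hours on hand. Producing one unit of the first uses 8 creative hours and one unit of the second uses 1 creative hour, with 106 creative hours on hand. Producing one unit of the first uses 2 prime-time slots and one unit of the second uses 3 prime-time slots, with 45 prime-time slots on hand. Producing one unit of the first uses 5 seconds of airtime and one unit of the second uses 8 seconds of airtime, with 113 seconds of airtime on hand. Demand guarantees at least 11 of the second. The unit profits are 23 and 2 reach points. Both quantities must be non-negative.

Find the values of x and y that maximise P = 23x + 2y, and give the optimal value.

x = 5, y = 11, maximum P = 137

Extreme points and P = 23x + 2y:
  (0, 113/8) → P = 113/4
  (0, 11) → P = 22
  (5, 11) → P = 137

The binding constraints are 5x + 8y = 113 and y = 11.
Solving simultaneously gives x = 5, y = 11.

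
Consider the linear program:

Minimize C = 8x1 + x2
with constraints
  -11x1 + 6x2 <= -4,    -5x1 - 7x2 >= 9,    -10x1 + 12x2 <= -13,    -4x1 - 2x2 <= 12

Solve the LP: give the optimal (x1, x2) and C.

x1 = -32/23, x2 = -74/23, minimum C = -330/23

The feasible region is unbounded (it extends along (1, -2), (7, -5)), but C strictly increases along every unbounded feasible direction, so there is no improving ray and the minimum is attained at a vertex.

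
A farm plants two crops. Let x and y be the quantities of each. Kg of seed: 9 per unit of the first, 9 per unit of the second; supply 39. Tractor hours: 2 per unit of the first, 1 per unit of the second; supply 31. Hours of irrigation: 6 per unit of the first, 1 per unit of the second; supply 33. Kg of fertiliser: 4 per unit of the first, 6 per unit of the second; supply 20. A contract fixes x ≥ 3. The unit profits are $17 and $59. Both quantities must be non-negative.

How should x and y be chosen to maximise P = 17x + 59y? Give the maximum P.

x = 3, y = 4/3, maximum P = 389/3

Feasible corners and P = 17x + 59y:
  (13/3, 0) → P = 221/3
  (3, 0) → P = 51
  (3, 4/3) → P = 389/3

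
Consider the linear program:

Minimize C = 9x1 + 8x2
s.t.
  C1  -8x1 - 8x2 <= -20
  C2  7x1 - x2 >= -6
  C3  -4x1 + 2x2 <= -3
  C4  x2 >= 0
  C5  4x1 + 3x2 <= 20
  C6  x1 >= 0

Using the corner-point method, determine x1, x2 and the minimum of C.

Corner points and C = 9x1 + 8x2:
  (4/3, 7/6) → C = 64/3
  (5/2, 0) → C = 45/2
  (49/20, 17/5) → C = 197/4
  (5, 0) → C = 45

At the optimal vertex, -8x1 - 8x2 = -20 and -4x1 + 2x2 = -3.
Solving simultaneously gives x1 = 4/3, x2 = 7/6.

x1 = 4/3, x2 = 7/6, minimum C = 64/3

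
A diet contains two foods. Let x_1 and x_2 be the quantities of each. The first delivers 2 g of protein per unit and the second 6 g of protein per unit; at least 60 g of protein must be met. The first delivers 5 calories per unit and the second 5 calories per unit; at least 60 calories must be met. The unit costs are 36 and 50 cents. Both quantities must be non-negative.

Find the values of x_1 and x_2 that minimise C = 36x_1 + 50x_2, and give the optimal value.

x_1 = 3, x_2 = 9, minimum C = 558

Extreme points and C = 36x_1 + 50x_2:
  (0, 12) → C = 600
  (30, 0) → C = 1080
  (3, 9) → C = 558
The feasible region is unbounded (it extends along (0, 1), (1, 0)), but C strictly increases along every unbounded feasible direction, so there is no improving ray and the minimum is attained at a vertex.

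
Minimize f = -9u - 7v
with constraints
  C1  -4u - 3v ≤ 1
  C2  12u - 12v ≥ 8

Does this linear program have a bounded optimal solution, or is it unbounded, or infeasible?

unbounded

From the feasible point (1/7, -11/21), moving in the direction (12, 12) keeps every constraint satisfied while f decreases without bound.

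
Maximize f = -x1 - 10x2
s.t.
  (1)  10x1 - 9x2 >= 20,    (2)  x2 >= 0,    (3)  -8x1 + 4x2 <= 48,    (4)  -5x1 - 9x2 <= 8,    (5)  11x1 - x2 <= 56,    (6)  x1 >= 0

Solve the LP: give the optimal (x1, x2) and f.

Vertices and f = -x1 - 10x2:
  (2, 0) → f = -2
  (484/89, 340/89) → f = -3884/89
  (56/11, 0) → f = -56/11

The binding constraints are 10x1 - 9x2 = 20 and x2 = 0.
Solving simultaneously gives x1 = 2, x2 = 0.

x1 = 2, x2 = 0, maximum f = -2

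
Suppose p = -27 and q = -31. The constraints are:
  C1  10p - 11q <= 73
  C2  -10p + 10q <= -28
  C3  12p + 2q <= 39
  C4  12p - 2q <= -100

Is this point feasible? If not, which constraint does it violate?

feasible

C1: 71 ≤ 73 ✓
C2: -40 ≤ -28 ✓
C3: -386 ≤ 39 ✓
C4: -262 ≤ -100 ✓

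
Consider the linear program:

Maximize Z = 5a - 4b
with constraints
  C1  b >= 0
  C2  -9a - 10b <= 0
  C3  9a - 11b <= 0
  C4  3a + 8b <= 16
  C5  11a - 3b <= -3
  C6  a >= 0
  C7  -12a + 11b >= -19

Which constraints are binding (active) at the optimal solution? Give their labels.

C5 and C6

Feasible corners and Z = 5a - 4b:
  (24/97, 185/97) → Z = -620/97
  (0, 2) → Z = -8
  (0, 1) → Z = -4

The maximum is at (0, 1). Substituting into each constraint, equality holds for C5 and C6; the remaining constraints have slack.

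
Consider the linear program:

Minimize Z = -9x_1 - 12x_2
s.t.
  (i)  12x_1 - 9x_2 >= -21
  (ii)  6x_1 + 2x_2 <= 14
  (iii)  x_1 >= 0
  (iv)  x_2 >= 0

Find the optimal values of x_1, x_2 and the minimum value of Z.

Extreme points and Z = -9x_1 - 12x_2:
  (14/13, 49/13) → Z = -714/13
  (0, 7/3) → Z = -28
  (7/3, 0) → Z = -21
  (0, 0) → Z = 0

x_1 = 14/13, x_2 = 49/13, minimum Z = -714/13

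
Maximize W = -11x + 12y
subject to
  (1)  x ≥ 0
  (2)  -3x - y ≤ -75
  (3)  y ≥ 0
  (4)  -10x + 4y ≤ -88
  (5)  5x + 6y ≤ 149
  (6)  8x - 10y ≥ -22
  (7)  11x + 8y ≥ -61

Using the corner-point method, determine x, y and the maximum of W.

x = 301/13, y = 72/13, maximum W = -2447/13

Extreme points and W = -11x + 12y:
  (25, 0) → W = -275
  (301/13, 72/13) → W = -2447/13
  (149/5, 0) → W = -1639/5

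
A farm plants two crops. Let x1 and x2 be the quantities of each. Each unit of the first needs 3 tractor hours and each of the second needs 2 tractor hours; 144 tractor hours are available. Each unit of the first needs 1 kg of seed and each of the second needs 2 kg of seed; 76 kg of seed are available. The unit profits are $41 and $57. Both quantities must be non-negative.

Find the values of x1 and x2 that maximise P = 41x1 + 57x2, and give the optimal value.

x1 = 34, x2 = 21, maximum P = 2591

Vertices and P = 41x1 + 57x2:
  (0, 0) → P = 0
  (0, 38) → P = 2166
  (48, 0) → P = 1968
  (34, 21) → P = 2591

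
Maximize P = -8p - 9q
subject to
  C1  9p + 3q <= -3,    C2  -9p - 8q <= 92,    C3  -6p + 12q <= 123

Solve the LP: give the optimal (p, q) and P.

p = 28/5, q = -89/5, maximum P = 577/5

Vertices and P = -8p - 9q:
  (28/5, -89/5) → P = 577/5
  (-45/14, 121/14) → P = -729/14
  (-174/13, 185/52) → P = 3903/52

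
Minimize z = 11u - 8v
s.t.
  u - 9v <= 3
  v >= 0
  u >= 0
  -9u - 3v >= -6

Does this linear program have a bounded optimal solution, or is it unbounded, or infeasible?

Extreme points and z = 11u - 8v:
  (0, 0) → z = 0
  (2/3, 0) → z = 22/3
  (0, 2) → z = -16
The feasible region has finitely many vertices and no improving ray; the minimum is -16 at (0, 2).

bounded optimum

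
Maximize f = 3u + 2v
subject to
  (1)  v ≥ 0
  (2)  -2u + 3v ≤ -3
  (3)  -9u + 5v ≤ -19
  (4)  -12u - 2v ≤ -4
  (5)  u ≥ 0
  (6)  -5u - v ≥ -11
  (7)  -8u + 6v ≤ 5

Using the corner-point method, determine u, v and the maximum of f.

u = 37/17, v = 2/17, maximum f = 115/17

At the optimal vertex, -9u + 5v = -19 and -5u - v = -11.
Solving simultaneously gives u = 37/17, v = 2/17.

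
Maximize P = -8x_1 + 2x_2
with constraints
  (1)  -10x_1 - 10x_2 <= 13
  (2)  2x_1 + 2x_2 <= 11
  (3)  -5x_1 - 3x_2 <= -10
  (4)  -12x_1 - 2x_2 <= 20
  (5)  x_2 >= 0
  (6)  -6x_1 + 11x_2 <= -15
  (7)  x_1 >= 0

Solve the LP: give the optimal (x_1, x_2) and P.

Vertices and P = -8x_1 + 2x_2:
  (11/2, 0) → P = -44
  (151/34, 18/17) → P = -568/17
  (5/2, 0) → P = -20

x_1 = 5/2, x_2 = 0, maximum P = -20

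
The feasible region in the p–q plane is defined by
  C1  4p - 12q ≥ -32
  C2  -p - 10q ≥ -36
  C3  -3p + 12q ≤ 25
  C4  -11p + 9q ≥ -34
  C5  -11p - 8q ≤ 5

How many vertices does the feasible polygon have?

Pairwise boundary intersections that survive every other constraint:
  (13/3, 19/6)
  (664/119, 362/119)
  (-5/3, 5/3)
  (227/187, -39/17)

4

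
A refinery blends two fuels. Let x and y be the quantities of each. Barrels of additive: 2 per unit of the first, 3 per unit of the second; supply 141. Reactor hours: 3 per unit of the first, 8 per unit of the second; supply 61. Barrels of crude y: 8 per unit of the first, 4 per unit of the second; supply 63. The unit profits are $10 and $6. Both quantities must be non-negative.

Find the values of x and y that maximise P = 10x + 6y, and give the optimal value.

Vertices and P = 10x + 6y:
  (0, 0) → P = 0
  (0, 61/8) → P = 183/4
  (63/8, 0) → P = 315/4
  (5, 23/4) → P = 169/2

x = 5, y = 23/4, maximum P = 169/2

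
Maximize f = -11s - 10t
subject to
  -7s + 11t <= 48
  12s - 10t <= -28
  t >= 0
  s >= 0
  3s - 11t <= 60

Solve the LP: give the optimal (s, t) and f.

At the optimal vertex, 12s - 10t = -28 and s = 0.
Solving simultaneously gives s = 0, t = 14/5.

s = 0, t = 14/5, maximum f = -28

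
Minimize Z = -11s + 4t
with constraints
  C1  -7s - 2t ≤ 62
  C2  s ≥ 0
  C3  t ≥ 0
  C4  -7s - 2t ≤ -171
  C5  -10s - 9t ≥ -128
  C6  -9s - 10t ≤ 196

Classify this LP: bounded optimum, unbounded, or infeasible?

infeasible

The boundaries s = 0 and t = 0 meet at (0, 0), but that point violates -7s - 2t ≤ -171. Every candidate vertex is excluded by some other constraint, so the feasible region is empty.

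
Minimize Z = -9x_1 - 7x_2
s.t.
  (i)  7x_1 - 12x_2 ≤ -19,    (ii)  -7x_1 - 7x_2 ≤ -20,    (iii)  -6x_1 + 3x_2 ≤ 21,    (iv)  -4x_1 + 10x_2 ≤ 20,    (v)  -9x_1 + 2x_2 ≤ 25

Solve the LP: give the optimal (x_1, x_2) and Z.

x_1 = 25/11, x_2 = 32/11, minimum Z = -449/11

Vertices and Z = -9x_1 - 7x_2:
  (107/133, 39/19) → Z = -2874/133
  (25/11, 32/11) → Z = -449/11
  (30/49, 110/49) → Z = -1040/49

The binding constraints are 7x_1 - 12x_2 = -19 and -4x_1 + 10x_2 = 20.
Solving simultaneously gives x_1 = 25/11, x_2 = 32/11.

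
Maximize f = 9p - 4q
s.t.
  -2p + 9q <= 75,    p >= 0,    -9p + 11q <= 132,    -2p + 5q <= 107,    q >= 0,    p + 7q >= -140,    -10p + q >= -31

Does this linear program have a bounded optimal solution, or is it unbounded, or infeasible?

Feasible corners and f = 9p - 4q:
  (0, 25/3) → f = -100/3
  (177/44, 203/22) → f = -31/44
  (0, 0) → f = 0
  (31/10, 0) → f = 279/10
The feasible region has finitely many vertices and no improving ray; the maximum is 279/10 at (31/10, 0).

bounded optimum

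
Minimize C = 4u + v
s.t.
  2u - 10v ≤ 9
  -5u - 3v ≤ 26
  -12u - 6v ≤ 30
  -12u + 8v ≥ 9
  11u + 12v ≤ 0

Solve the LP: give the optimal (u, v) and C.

The binding constraints are -12u - 6v = 30 and 11u + 12v = 0.
Solving simultaneously gives u = -60/13, v = 55/13.

u = -60/13, v = 55/13, minimum C = -185/13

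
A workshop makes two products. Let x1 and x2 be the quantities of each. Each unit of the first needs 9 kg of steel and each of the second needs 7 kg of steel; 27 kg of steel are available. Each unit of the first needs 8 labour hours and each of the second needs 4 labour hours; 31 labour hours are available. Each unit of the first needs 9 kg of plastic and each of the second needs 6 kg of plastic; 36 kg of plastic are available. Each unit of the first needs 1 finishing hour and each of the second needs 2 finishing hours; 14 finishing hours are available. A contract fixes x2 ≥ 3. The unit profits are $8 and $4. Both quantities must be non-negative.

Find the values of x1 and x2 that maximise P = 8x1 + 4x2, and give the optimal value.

The optimum lies where 9x1 + 7x2 = 27 and x2 = 3.
Solving simultaneously gives x1 = 2/3, x2 = 3.

x1 = 2/3, x2 = 3, maximum P = 52/3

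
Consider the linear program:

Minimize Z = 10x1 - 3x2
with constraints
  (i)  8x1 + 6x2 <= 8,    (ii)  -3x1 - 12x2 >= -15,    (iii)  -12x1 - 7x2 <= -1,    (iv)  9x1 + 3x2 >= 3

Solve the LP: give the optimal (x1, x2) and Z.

x1 = -1/11, x2 = 14/11, minimum Z = -52/11

Extreme points and Z = 10x1 - 3x2:
  (1/13, 16/13) → Z = -38/13
  (-1/11, 14/11) → Z = -52/11
  (2/3, -1) → Z = 29/3
The feasible region is unbounded (it extends along (7, -12), (3, -4)), but Z strictly increases along every unbounded feasible direction, so there is no improving ray and the minimum is attained at a vertex.

At the optimal vertex, -3x1 - 12x2 = -15 and 9x1 + 3x2 = 3.
Solving simultaneously gives x1 = -1/11, x2 = 14/11.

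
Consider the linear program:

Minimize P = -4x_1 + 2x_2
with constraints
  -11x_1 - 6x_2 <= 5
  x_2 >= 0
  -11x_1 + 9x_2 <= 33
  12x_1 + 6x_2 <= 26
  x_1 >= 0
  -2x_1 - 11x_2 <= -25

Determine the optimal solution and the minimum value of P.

x_1 = 17/15, x_2 = 31/15, minimum P = -2/5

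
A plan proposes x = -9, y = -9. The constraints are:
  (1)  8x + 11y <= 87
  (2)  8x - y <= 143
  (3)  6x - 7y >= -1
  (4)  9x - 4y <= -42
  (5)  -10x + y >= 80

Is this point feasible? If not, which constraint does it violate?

(1): -171 ≤ 87 ✓
(2): -63 ≤ 143 ✓
(3): 9 ≥ -1 ✓
(4): -45 ≤ -42 ✓
(5): 81 ≥ 80 ✓

feasible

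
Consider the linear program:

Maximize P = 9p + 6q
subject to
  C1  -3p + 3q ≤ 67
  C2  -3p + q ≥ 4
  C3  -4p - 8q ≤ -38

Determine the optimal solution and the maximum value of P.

p = 55/6, q = 63/2, maximum P = 543/2

Feasible corners and P = 9p + 6q:
  (55/6, 63/2) → P = 543/2
  (-211/18, 191/18) → P = -251/6
  (3/14, 65/14) → P = 417/14

The optimum lies where -3p + 3q = 67 and -3p + q = 4.
Solving simultaneously gives p = 55/6, q = 63/2.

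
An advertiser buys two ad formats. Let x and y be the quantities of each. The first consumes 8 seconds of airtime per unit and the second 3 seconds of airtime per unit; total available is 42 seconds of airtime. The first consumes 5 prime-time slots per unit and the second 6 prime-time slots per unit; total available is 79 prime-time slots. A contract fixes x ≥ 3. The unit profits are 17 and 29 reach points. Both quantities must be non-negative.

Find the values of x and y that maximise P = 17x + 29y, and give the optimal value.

Feasible corners and P = 17x + 29y:
  (21/4, 0) → P = 357/4
  (3, 0) → P = 51
  (3, 6) → P = 225

At the optimal vertex, 8x + 3y = 42 and x = 3.
Solving simultaneously gives x = 3, y = 6.

x = 3, y = 6, maximum P = 225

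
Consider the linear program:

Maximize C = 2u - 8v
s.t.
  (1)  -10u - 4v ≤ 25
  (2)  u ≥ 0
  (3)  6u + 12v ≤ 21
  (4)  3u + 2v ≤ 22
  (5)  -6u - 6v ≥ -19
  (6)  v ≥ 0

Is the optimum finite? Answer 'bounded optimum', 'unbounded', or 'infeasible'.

bounded optimum

Corner points and C = 2u - 8v:
  (0, 7/4) → C = -14
  (0, 0) → C = 0
  (17/6, 1/3) → C = 3
  (19/6, 0) → C = 19/3
The feasible region has finitely many vertices and no improving ray; the maximum is 19/3 at (19/6, 0).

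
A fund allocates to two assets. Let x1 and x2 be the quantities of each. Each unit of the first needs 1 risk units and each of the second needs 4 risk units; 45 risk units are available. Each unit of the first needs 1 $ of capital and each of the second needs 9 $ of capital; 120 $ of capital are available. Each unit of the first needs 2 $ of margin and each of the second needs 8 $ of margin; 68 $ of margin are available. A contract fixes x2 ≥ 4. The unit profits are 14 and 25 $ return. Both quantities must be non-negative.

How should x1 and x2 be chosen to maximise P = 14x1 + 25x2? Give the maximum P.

Feasible corners and P = 14x1 + 25x2:
  (0, 17/2) → P = 425/2
  (0, 4) → P = 100
  (18, 4) → P = 352

At the optimal vertex, 2x1 + 8x2 = 68 and x2 = 4.
Solving simultaneously gives x1 = 18, x2 = 4.

x1 = 18, x2 = 4, maximum P = 352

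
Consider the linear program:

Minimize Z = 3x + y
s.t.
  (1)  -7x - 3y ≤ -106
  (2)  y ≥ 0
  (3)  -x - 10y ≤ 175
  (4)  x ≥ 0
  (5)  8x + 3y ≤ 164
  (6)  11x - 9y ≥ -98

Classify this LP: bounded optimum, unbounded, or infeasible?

bounded optimum

Vertices and Z = 3x + y:
  (106/7, 0) → Z = 318/7
  (55/8, 463/24) → Z = 479/12
  (41/2, 0) → Z = 123/2
  (394/35, 2588/105) → Z = 6134/105
The feasible region has finitely many vertices and no improving ray; the minimum is 479/12 at (55/8, 463/24).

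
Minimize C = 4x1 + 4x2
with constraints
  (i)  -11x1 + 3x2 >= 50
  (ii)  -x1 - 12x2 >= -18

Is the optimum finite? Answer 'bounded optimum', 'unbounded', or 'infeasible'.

unbounded

From the feasible point (-182/45, 248/135), moving in the direction (-12, 1) keeps every constraint satisfied while C decreases without bound.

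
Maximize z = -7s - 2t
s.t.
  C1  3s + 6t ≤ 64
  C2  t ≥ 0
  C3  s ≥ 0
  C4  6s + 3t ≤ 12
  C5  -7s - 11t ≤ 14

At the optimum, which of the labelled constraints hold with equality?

Corner points and z = -7s - 2t:
  (0, 0) → z = 0
  (2, 0) → z = -14
  (0, 4) → z = -8

The maximum is at (0, 0). Substituting into each constraint, equality holds for C2 and C3; the remaining constraints have slack.

C2 and C3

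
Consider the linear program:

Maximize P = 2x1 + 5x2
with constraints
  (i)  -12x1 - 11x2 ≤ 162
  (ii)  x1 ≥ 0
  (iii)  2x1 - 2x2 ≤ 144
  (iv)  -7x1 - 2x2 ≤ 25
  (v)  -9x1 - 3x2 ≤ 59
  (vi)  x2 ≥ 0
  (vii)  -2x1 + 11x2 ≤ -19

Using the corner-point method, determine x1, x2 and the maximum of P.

Vertices and P = 2x1 + 5x2:
  (72, 0) → P = 144
  (773/9, 125/9) → P = 2171/9
  (19/2, 0) → P = 19

The binding constraints are 2x1 - 2x2 = 144 and -2x1 + 11x2 = -19.
Solving simultaneously gives x1 = 773/9, x2 = 125/9.

x1 = 773/9, x2 = 125/9, maximum P = 2171/9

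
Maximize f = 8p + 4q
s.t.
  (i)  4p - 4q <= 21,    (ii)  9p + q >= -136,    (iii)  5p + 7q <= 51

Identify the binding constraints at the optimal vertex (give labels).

Corner points and f = 8p + 4q:
  (-523/40, -733/40) → f = -1779/10
  (117/16, 33/16) → f = 267/4
  (-1003/58, 1139/58) → f = -1734/29

The maximum is at (117/16, 33/16). Substituting into each constraint, equality holds for (i) and (iii); the remaining constraints have slack.

(i) and (iii)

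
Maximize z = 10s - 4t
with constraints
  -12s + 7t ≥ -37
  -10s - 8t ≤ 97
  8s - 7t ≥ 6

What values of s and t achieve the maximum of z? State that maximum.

s = 31/4, t = 8, maximum z = 91/2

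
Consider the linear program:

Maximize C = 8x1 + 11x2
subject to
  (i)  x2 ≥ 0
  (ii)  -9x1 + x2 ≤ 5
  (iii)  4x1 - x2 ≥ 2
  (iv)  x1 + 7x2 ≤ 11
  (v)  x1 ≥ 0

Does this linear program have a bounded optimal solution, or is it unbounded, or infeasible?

Corner points and C = 8x1 + 11x2:
  (1/2, 0) → C = 4
  (11, 0) → C = 88
  (25/29, 42/29) → C = 662/29
The feasible region has finitely many vertices and no improving ray; the maximum is 88 at (11, 0).

bounded optimum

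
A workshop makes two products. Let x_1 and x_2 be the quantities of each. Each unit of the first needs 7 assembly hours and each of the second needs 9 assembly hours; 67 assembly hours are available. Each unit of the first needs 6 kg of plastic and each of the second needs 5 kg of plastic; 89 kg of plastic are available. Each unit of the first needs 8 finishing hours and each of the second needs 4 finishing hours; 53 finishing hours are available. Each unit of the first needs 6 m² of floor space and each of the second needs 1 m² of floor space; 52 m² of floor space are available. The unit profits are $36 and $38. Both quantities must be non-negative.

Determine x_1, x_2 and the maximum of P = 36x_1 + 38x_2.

x_1 = 19/4, x_2 = 15/4, maximum P = 627/2

Corner points and P = 36x_1 + 38x_2:
  (0, 0) → P = 0
  (0, 67/9) → P = 2546/9
  (53/8, 0) → P = 477/2
  (19/4, 15/4) → P = 627/2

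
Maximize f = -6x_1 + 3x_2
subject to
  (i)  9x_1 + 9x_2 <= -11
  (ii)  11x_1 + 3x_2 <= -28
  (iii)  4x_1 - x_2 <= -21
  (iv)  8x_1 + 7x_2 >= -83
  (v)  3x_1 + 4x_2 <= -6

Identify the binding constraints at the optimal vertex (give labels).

Extreme points and f = -6x_1 + 3x_2:
  (-115/18, -41/9) → f = 74/3
  (-90/19, 39/19) → f = 657/19
  (-290/11, 201/11) → f = 213

The maximum is at (-290/11, 201/11). Substituting into each constraint, equality holds for (iv) and (v); the remaining constraints have slack.

(iv) and (v)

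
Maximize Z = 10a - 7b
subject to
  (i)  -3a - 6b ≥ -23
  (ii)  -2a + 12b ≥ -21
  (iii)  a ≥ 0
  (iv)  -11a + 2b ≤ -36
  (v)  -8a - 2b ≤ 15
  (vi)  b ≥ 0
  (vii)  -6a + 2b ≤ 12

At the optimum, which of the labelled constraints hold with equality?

(i) and (vi)

Feasible corners and Z = 10a - 7b:
  (131/36, 145/72) → Z = 535/24
  (23/3, 0) → Z = 230/3
  (36/11, 0) → Z = 360/11

The maximum is at (23/3, 0). Substituting into each constraint, equality holds for (i) and (vi); the remaining constraints have slack.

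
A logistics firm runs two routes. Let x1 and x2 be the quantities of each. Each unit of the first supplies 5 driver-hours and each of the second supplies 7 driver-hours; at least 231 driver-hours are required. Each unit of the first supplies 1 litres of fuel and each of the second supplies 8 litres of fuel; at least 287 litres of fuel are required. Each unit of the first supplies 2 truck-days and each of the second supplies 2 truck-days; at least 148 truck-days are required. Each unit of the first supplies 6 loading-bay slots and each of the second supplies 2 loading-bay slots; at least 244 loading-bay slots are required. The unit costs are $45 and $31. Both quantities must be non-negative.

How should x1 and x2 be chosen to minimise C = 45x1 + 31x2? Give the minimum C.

Vertices and C = 45x1 + 31x2:
  (0, 122) → C = 3782
  (287, 0) → C = 12915
  (305/7, 213/7) → C = 2904
  (24, 50) → C = 2630
The feasible region is unbounded (it extends along (0, 1), (1, 0)), but C strictly increases along every unbounded feasible direction, so there is no improving ray and the minimum is attained at a vertex.

The optimum lies where 2x1 + 2x2 = 148 and 6x1 + 2x2 = 244.
Solving simultaneously gives x1 = 24, x2 = 50.

x1 = 24, x2 = 50, minimum C = 2630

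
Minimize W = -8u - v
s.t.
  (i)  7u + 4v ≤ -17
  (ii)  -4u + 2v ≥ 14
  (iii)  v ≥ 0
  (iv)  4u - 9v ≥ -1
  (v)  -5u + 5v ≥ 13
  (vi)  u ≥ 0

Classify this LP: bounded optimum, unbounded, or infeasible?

infeasible

The boundaries -5u + 5v = 13 and u = 0 meet at (0, 13/5), but that point violates 7u + 4v ≤ -17. Every candidate vertex is excluded by some other constraint, so the feasible region is empty.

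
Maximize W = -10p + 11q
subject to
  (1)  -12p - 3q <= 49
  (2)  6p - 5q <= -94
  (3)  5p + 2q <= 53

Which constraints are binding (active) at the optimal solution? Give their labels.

(1) and (3)

Corner points and W = -10p + 11q:
  (-527/78, 139/13) → W = 7222/39
  (-257/9, 881/9) → W = 4087/3
  (77/37, 788/37) → W = 7898/37

The maximum is at (-257/9, 881/9). Substituting into each constraint, equality holds for (1) and (3); the remaining constraints have slack.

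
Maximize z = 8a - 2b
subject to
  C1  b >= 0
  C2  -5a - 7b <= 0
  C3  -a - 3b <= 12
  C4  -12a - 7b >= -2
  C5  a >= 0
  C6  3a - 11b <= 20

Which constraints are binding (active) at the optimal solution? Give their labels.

Vertices and z = 8a - 2b:
  (0, 0) → z = 0
  (1/6, 0) → z = 4/3
  (0, 2/7) → z = -4/7

The maximum is at (1/6, 0). Substituting into each constraint, equality holds for C1 and C4; the remaining constraints have slack.

C1 and C4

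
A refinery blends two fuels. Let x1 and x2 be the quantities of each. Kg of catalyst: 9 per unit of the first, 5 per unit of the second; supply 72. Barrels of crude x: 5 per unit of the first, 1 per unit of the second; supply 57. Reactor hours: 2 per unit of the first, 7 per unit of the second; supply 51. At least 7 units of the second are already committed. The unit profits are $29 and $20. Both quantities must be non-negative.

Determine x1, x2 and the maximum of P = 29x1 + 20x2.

x1 = 1, x2 = 7, maximum P = 169

Feasible corners and P = 29x1 + 20x2:
  (0, 51/7) → P = 1020/7
  (0, 7) → P = 140
  (1, 7) → P = 169

The optimum lies where 2x1 + 7x2 = 51 and x2 = 7.
Solving simultaneously gives x1 = 1, x2 = 7.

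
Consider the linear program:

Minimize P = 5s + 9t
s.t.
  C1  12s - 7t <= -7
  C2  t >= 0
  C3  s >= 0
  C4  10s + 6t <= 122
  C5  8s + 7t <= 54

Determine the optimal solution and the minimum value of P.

The binding constraints are 12s - 7t = -7 and s = 0.
Solving simultaneously gives s = 0, t = 1.

s = 0, t = 1, minimum P = 9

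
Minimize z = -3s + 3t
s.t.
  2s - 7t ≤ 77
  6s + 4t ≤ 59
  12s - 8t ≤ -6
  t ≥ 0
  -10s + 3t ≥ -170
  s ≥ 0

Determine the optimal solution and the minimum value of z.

s = 0, t = 3/4, minimum z = 9/4

Feasible corners and z = -3s + 3t:
  (14/3, 31/4) → z = 37/4
  (0, 59/4) → z = 177/4
  (0, 3/4) → z = 9/4

At the optimal vertex, 12s - 8t = -6 and s = 0.
Solving simultaneously gives s = 0, t = 3/4.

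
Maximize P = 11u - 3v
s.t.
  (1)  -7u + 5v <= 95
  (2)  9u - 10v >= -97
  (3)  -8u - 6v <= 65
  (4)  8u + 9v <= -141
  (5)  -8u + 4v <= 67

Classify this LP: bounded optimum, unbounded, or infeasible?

unbounded

From the feasible point (87/8, -76/3), moving in the direction (6, -8) keeps every constraint satisfied while P increases without bound.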